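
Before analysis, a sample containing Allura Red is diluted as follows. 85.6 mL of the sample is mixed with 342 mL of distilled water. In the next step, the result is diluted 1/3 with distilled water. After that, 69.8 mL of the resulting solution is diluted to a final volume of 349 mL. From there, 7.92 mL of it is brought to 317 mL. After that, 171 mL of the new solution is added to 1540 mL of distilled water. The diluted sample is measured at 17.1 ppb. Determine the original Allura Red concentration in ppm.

Overall dilution factor = 4.995 × 3 × 5 × 40.03 × 10.01 = 3.00 × 10⁴.
Original = 17.1 ppb × 3.00 × 10⁴ = 5.13 × 10⁵ ppb = 513 ppm.

513 ppm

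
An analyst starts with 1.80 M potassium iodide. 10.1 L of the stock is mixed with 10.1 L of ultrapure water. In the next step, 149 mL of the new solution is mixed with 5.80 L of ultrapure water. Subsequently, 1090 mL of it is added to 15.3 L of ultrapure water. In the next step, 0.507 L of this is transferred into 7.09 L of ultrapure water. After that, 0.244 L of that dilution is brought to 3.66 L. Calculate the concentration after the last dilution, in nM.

Overall dilution factor = 2 × 39.93 × 15.04 × 14.98 × 15 = 2.70 × 10⁵.
1.80 M / 2.70 × 10⁵ = 6.67 × 10⁻⁶ M = 6670 nM.

6670 nM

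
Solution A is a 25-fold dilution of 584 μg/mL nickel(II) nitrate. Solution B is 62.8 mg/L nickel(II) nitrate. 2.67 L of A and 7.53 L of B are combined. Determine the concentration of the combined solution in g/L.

C_A = 584 μg/mL / 25 = 23.4 μg/mL.
C_B = 62.8 mg/L = 62.8 μg/mL.
C_mix = (C_A·V_A + C_B·V_B)/(V_A + V_B) = (23.4×2.67 + 62.8×7.53) / 10.20 = 52.5 μg/mL = 0.0525 g/L.

0.0525 g/L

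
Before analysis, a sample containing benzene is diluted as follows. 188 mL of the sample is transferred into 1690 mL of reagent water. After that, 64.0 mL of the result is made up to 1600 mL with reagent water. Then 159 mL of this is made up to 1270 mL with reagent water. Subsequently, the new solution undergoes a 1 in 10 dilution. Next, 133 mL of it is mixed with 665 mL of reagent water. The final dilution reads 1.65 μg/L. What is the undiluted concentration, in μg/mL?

Overall dilution factor = 9.989 × 25 × 7.987 × 10 × 6 = 1.20 × 10⁵.
Original = 1.65 μg/L × 1.20 × 10⁵ = 1.97 × 10⁵ μg/L = 197 μg/mL.

197 μg/mL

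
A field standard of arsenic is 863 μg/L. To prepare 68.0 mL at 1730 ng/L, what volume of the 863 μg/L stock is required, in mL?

1730 ng/L = 1.73 μg/L.
V₁ = C₂V₂/C₁ = 1.73 × 68.0 / 863 = 0.136 mL.

0.136 mL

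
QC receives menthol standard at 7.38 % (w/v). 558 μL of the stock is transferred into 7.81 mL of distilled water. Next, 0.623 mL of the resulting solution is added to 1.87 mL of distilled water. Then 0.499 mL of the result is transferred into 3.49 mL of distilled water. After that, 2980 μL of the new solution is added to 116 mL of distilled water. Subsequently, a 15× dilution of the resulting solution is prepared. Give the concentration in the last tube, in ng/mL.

Overall dilution factor = 15.00 × 4.002 × 7.994 × 39.93 × 15 = 2.87 × 10⁵.
7.38 % (w/v) / 2.87 × 10⁵ = 2.57 × 10⁻⁵ % (w/v) = 257 ng/mL.

257 ng/mL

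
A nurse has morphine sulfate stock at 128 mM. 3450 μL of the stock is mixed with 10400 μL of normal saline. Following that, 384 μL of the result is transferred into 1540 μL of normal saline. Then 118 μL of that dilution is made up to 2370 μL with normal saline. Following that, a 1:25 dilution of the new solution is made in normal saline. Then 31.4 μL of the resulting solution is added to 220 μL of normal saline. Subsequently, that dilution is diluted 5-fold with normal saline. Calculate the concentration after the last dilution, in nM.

Overall dilution factor = 4.014 × 5.010 × 20.08 × 25 × 8.006 × 5 = 4.04 × 10⁵.
128 mM / 4.04 × 10⁵ = 3.17 × 10⁻⁴ mM = 317 nM.

317 nM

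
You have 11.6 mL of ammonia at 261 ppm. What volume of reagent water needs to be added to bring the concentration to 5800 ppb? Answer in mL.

5800 ppb = 5.80 ppm.
V₂ = C₁V₁/C₂ = 261 × 11.6 / 5.80 = 522 mL.
Diluent to add = V₂ − V₁ = 522 − 11.6 = 510 mL.

510 mL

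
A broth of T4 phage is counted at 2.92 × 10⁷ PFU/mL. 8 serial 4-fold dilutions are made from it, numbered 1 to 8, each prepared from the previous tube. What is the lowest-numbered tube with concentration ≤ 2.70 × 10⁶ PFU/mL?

tube 2

Tube n has concentration 2.92 × 10⁷ PFU/mL / 4ⁿ.
Need 4ⁿ ≥ 2.92 × 10⁷ PFU/mL / 2.70 × 10⁶ PFU/mL = 10.8, so n ≥ 1.72.
First such tube: n = 2.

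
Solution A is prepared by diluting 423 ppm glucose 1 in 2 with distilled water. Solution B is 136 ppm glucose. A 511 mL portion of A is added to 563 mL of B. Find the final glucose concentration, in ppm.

C_A = 423 ppm / 2 = 212 ppm.
C_mix = (C_A·V_A + C_B·V_B)/(V_A + V_B) = (212×511 + 136×563) / 1074 = 172 ppm.

172 ppm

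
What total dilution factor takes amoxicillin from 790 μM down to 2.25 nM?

3.51 × 10⁵

Factor = C₀/C_target = 790 μM / 2.25 nM = 3.51 × 10⁵.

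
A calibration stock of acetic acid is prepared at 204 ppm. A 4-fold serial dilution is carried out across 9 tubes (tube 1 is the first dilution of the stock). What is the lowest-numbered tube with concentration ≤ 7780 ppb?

Tube n has concentration 204 ppm / 4ⁿ.
Need 4ⁿ ≥ 204 ppm / 7780 ppb = 26.2, so n ≥ 2.36.
First such tube: n = 3.

tube 3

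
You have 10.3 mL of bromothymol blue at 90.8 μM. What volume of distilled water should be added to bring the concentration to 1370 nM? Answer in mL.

672 mL

1370 nM = 1.37 μM.
V₂ = C₁V₁/C₂ = 90.8 × 10.3 / 1.37 = 683 mL.
Diluent to add = V₂ − V₁ = 683 − 10.3 = 672 mL.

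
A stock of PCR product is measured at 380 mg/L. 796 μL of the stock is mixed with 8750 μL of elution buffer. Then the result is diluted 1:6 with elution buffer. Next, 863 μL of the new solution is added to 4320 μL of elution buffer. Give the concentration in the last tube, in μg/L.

Overall dilution factor = 11.99 × 6 × 6.006 = 432.
380 mg/L / 432 = 0.879 mg/L = 879 μg/L.

879 μg/L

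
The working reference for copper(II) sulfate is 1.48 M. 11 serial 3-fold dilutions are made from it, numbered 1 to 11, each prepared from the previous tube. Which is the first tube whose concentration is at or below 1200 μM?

tube 7

Tube n has concentration 1.48 M / 3ⁿ.
Need 3ⁿ ≥ 1.48 M / 1200 μM = 1233, so n ≥ 6.48.
First such tube: n = 7.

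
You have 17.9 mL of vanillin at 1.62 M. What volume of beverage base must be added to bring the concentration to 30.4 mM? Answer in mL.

30.4 mM = 0.0304 M.
V₂ = C₁V₁/C₂ = 1.62 × 17.9 / 0.0304 = 954 mL.
Diluent to add = V₂ − V₁ = 954 − 17.9 = 936 mL.

936 mL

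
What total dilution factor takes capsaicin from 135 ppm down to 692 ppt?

1.95 × 10⁵

Factor = C₀/C_target = 135 ppm / 692 ppt = 1.95 × 10⁵.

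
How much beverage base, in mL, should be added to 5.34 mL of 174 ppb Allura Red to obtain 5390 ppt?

167 mL

5390 ppt = 5.39 ppb.
V₂ = C₁V₁/C₂ = 174 × 5.34 / 5.39 = 172 mL.
Diluent to add = V₂ − V₁ = 172 − 5.34 = 167 mL.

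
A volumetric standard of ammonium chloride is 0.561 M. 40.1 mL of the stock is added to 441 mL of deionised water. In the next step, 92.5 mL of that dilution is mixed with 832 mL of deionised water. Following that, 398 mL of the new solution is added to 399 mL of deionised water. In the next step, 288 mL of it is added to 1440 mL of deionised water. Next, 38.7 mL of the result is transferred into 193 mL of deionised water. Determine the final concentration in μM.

65.0 μM

Overall dilution factor = 12.00 × 9.995 × 2.003 × 6 × 5.987 = 8626.
0.561 M / 8626 = 6.50 × 10⁻⁵ M = 65.0 μM.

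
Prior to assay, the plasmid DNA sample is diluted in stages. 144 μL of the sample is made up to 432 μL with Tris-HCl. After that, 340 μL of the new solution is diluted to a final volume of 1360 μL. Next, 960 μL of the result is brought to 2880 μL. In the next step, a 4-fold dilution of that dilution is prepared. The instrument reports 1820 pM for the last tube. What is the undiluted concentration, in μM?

Overall dilution factor = 3 × 4 × 3 × 4 = 144.
Original = 1820 pM × 144 = 2.62 × 10⁵ pM = 0.262 μM.

0.262 μM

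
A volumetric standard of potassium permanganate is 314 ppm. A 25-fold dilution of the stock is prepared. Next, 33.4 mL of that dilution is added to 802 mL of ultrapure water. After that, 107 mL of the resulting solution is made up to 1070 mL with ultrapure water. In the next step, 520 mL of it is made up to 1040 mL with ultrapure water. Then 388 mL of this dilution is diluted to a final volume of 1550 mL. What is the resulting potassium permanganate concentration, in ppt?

Overall dilution factor = 25 × 25.01 × 10 × 2 × 3.995 = 5.00 × 10⁴.
314 ppm / 5.00 × 10⁴ = 6.29 × 10⁻³ ppm = 6290 ppt.

6290 ppt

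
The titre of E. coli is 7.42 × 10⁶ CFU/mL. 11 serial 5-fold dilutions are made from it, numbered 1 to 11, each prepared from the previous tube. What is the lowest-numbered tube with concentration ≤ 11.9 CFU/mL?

tube 9

Tube n has concentration 7.42 × 10⁶ CFU/mL / 5ⁿ.
Need 5ⁿ ≥ 7.42 × 10⁶ CFU/mL / 11.9 CFU/mL = 6.24 × 10⁵, so n ≥ 8.29.
First such tube: n = 9.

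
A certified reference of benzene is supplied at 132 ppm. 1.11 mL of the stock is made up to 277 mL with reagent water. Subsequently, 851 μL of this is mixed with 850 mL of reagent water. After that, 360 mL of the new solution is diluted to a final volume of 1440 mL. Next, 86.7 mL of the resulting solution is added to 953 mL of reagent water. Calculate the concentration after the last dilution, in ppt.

Overall dilution factor = 249.5 × 999.8 × 4 × 11.99 = 1.20 × 10⁷.
132 ppm / 1.20 × 10⁷ = 1.10 × 10⁻⁵ ppm = 11.0 ppt.

11.0 ppt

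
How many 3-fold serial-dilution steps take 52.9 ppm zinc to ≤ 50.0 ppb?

Need 3ⁿ ≥ 1058, so n ≥ log(1058)/log(3) = 6.34.
Minimum whole steps: n = 7.

7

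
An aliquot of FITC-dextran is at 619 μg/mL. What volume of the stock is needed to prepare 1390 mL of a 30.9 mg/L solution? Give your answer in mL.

69.4 mL

30.9 mg/L = 30.9 μg/mL.
V₁ = C₂V₂/C₁ = 30.9 × 1390 / 619 = 69.4 mL.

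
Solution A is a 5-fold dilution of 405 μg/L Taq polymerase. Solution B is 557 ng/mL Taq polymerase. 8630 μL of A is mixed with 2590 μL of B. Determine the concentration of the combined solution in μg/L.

191 μg/L

C_A = 405 μg/L / 5 = 81.0 μg/L.
C_B = 557 ng/mL = 557 μg/L.
C_mix = (C_A·V_A + C_B·V_B)/(V_A + V_B) = (81.0×8630 + 557×2590) / 11220 = 191 μg/L.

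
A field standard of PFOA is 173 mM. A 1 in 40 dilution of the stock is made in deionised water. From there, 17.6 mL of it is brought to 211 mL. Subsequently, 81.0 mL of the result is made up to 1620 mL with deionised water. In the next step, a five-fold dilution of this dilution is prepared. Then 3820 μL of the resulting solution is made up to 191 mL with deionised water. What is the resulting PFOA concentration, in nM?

72.2 nM

Overall dilution factor = 40 × 11.99 × 20 × 5 × 50 = 2.40 × 10⁶.
173 mM / 2.40 × 10⁶ = 7.22 × 10⁻⁵ mM = 72.2 nM.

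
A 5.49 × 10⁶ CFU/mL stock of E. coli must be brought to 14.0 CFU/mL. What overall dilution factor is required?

3.92 × 10⁵

Factor = C₀/C_target = 5.49 × 10⁶ CFU/mL / 14.0 CFU/mL = 3.92 × 10⁵.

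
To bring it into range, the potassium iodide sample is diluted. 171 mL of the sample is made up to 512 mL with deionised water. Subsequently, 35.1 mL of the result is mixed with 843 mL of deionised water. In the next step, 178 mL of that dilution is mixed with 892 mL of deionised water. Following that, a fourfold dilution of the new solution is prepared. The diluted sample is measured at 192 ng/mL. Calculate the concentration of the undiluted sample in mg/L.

Overall dilution factor = 2.994 × 25.02 × 6.011 × 4 = 1801.
Original = 192 ng/mL × 1801 = 3.46 × 10⁵ ng/mL = 346 mg/L.

346 mg/L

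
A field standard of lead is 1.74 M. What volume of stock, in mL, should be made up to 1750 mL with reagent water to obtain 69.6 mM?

70.0 mL

69.6 mM = 0.0696 M.
V₁ = C₂V₂/C₁ = 0.0696 × 1750 / 1.74 = 70.0 mL.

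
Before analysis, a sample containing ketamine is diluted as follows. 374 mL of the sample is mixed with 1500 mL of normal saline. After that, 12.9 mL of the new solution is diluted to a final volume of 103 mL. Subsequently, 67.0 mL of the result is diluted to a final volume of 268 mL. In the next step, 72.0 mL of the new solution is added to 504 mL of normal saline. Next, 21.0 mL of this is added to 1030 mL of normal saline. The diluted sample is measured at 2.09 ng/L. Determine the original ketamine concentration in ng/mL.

Overall dilution factor = 5.011 × 7.984 × 4 × 8 × 50.05 = 6.41 × 10⁴.
Original = 2.09 ng/L × 6.41 × 10⁴ = 1.34 × 10⁵ ng/L = 134 ng/mL.

134 ng/mL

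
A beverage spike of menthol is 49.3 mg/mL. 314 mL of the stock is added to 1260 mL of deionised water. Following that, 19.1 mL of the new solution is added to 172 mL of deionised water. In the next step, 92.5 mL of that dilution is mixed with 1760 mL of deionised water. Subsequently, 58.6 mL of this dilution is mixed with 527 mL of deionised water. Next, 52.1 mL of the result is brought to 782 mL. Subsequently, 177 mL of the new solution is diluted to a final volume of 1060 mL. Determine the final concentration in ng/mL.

Overall dilution factor = 5.013 × 10.01 × 20.03 × 9.993 × 15.01 × 5.989 = 9.02 × 10⁵.
49.3 mg/mL / 9.02 × 10⁵ = 5.46 × 10⁻⁵ mg/mL = 54.6 ng/mL.

54.6 ng/mL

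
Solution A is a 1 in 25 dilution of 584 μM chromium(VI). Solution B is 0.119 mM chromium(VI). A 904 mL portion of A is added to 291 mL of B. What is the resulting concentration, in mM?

C_A = 584 μM / 25 = 23.4 μM.
C_B = 0.119 mM = 119 μM.
C_mix = (C_A·V_A + C_B·V_B)/(V_A + V_B) = (23.4×904 + 119×291) / 1195 = 46.6 μM = 0.0466 mM.

0.0466 mM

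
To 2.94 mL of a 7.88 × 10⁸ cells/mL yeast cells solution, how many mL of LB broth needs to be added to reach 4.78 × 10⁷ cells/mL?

45.5 mL

V₂ = C₁V₁/C₂ = 7.88 × 10⁸ × 2.94 / 4.78 × 10⁷ = 48.5 mL.
Diluent to add = V₂ − V₁ = 48.5 − 2.94 = 45.5 mL.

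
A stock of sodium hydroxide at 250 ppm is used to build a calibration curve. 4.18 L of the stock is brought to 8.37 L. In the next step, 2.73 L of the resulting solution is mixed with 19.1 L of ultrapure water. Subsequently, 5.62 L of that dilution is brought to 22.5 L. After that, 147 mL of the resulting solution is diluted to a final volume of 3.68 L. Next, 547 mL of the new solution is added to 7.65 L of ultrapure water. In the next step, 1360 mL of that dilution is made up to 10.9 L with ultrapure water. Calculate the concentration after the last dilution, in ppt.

1300 ppt

Overall dilution factor = 2.002 × 7.996 × 4.004 × 25.03 × 14.99 × 8.015 = 1.93 × 10⁵.
250 ppm / 1.93 × 10⁵ = 1.30 × 10⁻³ ppm = 1300 ppt.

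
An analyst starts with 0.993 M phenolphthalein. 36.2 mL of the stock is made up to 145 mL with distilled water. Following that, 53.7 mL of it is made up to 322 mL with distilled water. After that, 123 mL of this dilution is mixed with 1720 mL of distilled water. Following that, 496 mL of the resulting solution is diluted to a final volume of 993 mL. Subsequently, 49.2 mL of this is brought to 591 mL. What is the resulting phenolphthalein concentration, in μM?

115 μM

Overall dilution factor = 4.006 × 5.996 × 14.98 × 2.002 × 12.01 = 8655.
0.993 M / 8655 = 1.15 × 10⁻⁴ M = 115 μM.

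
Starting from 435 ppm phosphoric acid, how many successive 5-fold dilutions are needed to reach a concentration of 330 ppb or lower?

5

Need 5ⁿ ≥ 1318, so n ≥ log(1318)/log(5) = 4.46.
Minimum whole steps: n = 5.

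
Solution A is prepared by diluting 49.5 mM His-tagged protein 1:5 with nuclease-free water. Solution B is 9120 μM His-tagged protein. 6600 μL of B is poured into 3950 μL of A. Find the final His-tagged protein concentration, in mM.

C_A = 49.5 mM / 5 = 9.90 mM.
C_B = 9120 μM = 9.12 mM.
C_mix = (C_A·V_A + C_B·V_B)/(V_A + V_B) = (9.90×3950 + 9.12×6600) / 10550 = 9.41 mM.

9.41 mM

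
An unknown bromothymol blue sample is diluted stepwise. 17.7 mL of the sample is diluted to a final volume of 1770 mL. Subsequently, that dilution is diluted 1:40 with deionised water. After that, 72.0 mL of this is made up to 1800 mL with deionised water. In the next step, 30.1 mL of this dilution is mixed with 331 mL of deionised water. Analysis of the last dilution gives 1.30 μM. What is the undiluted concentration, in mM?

Overall dilution factor = 100 × 40 × 25 × 12.00 = 1.20 × 10⁶.
Original = 1.30 μM × 1.20 × 10⁶ = 1.56 × 10⁶ μM = 1560 mM.

1560 mM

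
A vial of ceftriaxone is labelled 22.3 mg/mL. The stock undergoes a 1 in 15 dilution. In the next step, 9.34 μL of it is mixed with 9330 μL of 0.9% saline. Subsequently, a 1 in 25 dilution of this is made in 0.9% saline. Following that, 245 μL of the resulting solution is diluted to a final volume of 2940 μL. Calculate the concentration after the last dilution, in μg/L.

4.96 μg/L

Overall dilution factor = 15 × 999.9 × 25 × 12 = 4.50 × 10⁶.
22.3 mg/mL / 4.50 × 10⁶ = 4.96 × 10⁻⁶ mg/mL = 4.96 μg/L.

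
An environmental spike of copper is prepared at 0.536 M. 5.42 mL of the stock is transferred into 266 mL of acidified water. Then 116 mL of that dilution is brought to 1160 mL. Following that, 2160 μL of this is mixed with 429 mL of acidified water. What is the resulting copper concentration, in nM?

5360 nM

Overall dilution factor = 50.08 × 10 × 199.6 = 10.00 × 10⁴.
0.536 M / 10.00 × 10⁴ = 5.36 × 10⁻⁶ M = 5360 nM.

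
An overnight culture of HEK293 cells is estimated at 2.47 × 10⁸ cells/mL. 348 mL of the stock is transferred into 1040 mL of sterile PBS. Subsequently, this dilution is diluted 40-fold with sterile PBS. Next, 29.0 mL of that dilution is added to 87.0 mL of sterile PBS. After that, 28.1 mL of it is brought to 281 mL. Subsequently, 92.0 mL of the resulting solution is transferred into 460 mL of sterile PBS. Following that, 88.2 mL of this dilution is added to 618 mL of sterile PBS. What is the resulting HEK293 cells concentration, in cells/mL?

Overall dilution factor = 3.989 × 40 × 4 × 10 × 6 × 8.007 = 3.07 × 10⁵.
2.47 × 10⁸ cells/mL / 3.07 × 10⁵ = 806 cells/mL.

806 cells/mL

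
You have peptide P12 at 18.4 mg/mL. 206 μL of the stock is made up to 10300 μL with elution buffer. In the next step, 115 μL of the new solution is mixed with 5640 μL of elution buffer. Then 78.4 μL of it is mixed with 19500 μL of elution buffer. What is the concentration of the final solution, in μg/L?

Overall dilution factor = 50 × 50.04 × 249.7 = 6.25 × 10⁵.
18.4 mg/mL / 6.25 × 10⁵ = 2.94 × 10⁻⁵ mg/mL = 29.4 μg/L.

29.4 μg/L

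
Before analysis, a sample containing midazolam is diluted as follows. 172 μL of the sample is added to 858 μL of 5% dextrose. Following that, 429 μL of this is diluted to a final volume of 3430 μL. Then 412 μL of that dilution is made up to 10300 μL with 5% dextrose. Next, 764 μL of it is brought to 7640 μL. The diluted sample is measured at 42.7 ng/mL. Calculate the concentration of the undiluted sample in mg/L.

511 mg/L

Overall dilution factor = 5.988 × 7.995 × 25 × 10 = 1.20 × 10⁴.
Original = 42.7 ng/mL × 1.20 × 10⁴ = 5.11 × 10⁵ ng/mL = 511 mg/L.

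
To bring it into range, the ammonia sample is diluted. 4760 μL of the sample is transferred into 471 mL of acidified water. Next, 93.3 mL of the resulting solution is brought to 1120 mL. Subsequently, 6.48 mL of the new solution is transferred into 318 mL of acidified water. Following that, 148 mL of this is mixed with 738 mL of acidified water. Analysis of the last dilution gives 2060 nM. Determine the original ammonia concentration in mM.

Overall dilution factor = 99.95 × 12.00 × 50.07 × 5.986 = 3.60 × 10⁵.
Original = 2060 nM × 3.60 × 10⁵ = 7.41 × 10⁸ nM = 741 mM.

741 mM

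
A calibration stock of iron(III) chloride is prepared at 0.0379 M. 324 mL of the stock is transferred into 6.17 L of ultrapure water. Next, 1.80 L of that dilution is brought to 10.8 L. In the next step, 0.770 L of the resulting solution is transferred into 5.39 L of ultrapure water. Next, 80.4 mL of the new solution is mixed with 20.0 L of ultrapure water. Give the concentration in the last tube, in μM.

Overall dilution factor = 20.04 × 6 × 8 × 249.8 = 2.40 × 10⁵.
0.0379 M / 2.40 × 10⁵ = 1.58 × 10⁻⁷ M = 0.158 μM.

0.158 μM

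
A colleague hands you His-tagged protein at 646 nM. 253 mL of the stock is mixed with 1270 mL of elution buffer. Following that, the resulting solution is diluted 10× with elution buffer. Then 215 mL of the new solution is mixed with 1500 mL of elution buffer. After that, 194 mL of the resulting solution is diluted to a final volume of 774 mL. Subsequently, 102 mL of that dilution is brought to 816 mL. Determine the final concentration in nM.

Overall dilution factor = 6.020 × 10 × 7.977 × 3.990 × 8 = 1.53 × 10⁴.
646 nM / 1.53 × 10⁴ = 0.0422 nM.

0.0422 nM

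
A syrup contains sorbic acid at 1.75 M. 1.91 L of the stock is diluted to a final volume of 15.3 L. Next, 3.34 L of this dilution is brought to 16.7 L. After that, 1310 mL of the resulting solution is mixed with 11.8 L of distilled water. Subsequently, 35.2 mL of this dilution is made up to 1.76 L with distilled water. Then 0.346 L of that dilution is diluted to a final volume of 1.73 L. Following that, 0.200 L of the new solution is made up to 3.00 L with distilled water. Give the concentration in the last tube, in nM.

Overall dilution factor = 8.010 × 5 × 10.01 × 50 × 5 × 15 = 1.50 × 10⁶.
1.75 M / 1.50 × 10⁶ = 1.16 × 10⁻⁶ M = 1160 nM.

1160 nM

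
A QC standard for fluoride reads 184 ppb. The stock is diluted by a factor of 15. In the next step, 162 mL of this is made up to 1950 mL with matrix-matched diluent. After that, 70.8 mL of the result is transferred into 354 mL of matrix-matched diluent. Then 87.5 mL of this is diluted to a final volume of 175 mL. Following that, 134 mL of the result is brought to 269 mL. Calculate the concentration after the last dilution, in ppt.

42.3 ppt

Overall dilution factor = 15 × 12.04 × 6 × 2 × 2.007 = 4350.
184 ppb / 4350 = 0.0423 ppb = 42.3 ppt.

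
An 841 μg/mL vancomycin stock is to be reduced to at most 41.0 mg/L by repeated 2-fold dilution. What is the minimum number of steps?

Need 2ⁿ ≥ 20.5, so n ≥ log(20.5)/log(2) = 4.36.
Minimum whole steps: n = 5.

5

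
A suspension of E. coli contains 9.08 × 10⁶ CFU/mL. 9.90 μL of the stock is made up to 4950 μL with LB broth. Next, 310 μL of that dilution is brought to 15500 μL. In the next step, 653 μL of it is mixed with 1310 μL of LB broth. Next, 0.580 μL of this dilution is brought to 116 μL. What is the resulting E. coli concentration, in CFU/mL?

0.604 CFU/mL

Overall dilution factor = 500 × 50 × 3.006 × 200 = 1.50 × 10⁷.
9.08 × 10⁶ CFU/mL / 1.50 × 10⁷ = 0.604 CFU/mL.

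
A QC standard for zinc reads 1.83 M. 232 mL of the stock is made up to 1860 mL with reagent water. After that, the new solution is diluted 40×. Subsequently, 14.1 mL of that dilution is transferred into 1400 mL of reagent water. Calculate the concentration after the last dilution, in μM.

56.9 μM

Overall dilution factor = 8.017 × 40 × 100.3 = 3.22 × 10⁴.
1.83 M / 3.22 × 10⁴ = 5.69 × 10⁻⁵ M = 56.9 μM.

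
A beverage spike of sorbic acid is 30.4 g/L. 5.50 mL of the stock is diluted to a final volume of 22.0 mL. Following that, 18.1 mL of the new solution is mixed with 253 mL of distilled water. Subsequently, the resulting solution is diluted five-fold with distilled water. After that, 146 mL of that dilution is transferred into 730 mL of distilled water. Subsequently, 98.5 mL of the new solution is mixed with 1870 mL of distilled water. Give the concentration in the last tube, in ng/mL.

Overall dilution factor = 4 × 14.98 × 5 × 6 × 19.98 = 3.59 × 10⁴.
30.4 g/L / 3.59 × 10⁴ = 8.46 × 10⁻⁴ g/L = 846 ng/mL.

846 ng/mL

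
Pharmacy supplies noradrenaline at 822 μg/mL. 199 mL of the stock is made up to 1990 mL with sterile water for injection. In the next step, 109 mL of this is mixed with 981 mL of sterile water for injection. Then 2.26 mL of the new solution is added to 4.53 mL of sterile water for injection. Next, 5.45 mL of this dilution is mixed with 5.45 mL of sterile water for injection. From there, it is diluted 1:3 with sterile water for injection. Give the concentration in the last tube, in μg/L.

Overall dilution factor = 10 × 10 × 3.004 × 2 × 3 = 1803.
822 μg/mL / 1803 = 0.456 μg/mL = 456 μg/L.

456 μg/L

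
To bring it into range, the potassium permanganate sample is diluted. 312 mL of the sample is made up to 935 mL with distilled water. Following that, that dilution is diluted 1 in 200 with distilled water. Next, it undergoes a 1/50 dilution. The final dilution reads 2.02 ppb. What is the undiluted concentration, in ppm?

Overall dilution factor = 2.997 × 200 × 50 = 3.00 × 10⁴.
Original = 2.02 ppb × 3.00 × 10⁴ = 6.05 × 10⁴ ppb = 60.5 ppm.

60.5 ppm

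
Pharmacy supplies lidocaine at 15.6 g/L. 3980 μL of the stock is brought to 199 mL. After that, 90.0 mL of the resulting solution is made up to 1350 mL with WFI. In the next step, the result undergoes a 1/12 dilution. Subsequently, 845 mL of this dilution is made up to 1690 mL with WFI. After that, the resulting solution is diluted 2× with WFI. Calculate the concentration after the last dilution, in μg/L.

Overall dilution factor = 50 × 15 × 12 × 2 × 2 = 3.60 × 10⁴.
15.6 g/L / 3.60 × 10⁴ = 4.33 × 10⁻⁴ g/L = 433 μg/L.

433 μg/L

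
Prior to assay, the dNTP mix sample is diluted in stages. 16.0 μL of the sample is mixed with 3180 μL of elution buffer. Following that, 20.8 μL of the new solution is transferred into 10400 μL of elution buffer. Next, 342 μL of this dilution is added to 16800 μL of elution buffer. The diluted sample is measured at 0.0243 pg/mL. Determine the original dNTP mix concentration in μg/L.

122 μg/L

Overall dilution factor = 199.8 × 501 × 50.12 = 5.02 × 10⁶.
Original = 0.0243 pg/mL × 5.02 × 10⁶ = 1.22 × 10⁵ pg/mL = 122 μg/L.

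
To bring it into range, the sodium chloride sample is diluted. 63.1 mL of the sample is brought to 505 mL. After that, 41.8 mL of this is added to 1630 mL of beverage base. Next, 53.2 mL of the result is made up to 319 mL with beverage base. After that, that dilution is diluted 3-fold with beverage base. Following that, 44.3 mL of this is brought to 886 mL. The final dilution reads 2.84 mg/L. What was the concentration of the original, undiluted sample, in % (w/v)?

Overall dilution factor = 8.003 × 40.00 × 5.996 × 3 × 20 = 1.15 × 10⁵.
Original = 2.84 mg/L × 1.15 × 10⁵ = 3.27 × 10⁵ mg/L = 32.7 % (w/v).

32.7 % (w/v)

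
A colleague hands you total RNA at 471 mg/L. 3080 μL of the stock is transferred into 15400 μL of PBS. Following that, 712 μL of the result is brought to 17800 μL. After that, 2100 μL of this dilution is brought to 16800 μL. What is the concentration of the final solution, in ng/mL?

392 ng/mL

Overall dilution factor = 6 × 25 × 8 = 1200.
471 mg/L / 1200 = 0.393 mg/L = 392 ng/mL.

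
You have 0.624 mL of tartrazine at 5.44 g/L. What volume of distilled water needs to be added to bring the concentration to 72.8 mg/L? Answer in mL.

46.0 mL

72.8 mg/L = 0.0728 g/L.
V₂ = C₁V₁/C₂ = 5.44 × 0.624 / 0.0728 = 46.6 mL.
Diluent to add = V₂ − V₁ = 46.6 − 0.624 = 46.0 mL.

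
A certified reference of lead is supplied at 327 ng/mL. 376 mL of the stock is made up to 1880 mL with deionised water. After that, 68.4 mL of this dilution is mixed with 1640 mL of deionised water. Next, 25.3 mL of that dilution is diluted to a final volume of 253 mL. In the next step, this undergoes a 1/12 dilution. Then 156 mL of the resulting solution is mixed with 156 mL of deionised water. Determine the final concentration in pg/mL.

10.9 pg/mL

Overall dilution factor = 5 × 24.98 × 10 × 12 × 2 = 3.00 × 10⁴.
327 ng/mL / 3.00 × 10⁴ = 0.0109 ng/mL = 10.9 pg/mL.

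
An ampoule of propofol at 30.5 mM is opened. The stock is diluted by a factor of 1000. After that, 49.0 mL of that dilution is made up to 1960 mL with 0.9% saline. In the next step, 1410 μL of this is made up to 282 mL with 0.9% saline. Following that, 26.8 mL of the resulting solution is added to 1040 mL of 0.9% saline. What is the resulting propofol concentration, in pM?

Overall dilution factor = 1000 × 40 × 200 × 39.81 = 3.18 × 10⁸.
30.5 mM / 3.18 × 10⁸ = 9.58 × 10⁻⁸ mM = 95.8 pM.

95.8 pM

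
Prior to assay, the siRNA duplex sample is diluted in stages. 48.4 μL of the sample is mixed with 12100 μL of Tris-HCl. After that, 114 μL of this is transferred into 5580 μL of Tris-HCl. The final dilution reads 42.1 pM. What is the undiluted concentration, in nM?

528 nM

Overall dilution factor = 251 × 49.95 = 1.25 × 10⁴.
Original = 42.1 pM × 1.25 × 10⁴ = 5.28 × 10⁵ pM = 528 nM.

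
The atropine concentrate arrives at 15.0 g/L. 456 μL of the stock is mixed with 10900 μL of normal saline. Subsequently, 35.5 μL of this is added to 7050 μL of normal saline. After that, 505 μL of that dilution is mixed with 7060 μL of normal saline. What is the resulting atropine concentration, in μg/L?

Overall dilution factor = 24.90 × 199.6 × 14.98 = 7.45 × 10⁴.
15.0 g/L / 7.45 × 10⁴ = 2.01 × 10⁻⁴ g/L = 201 μg/L.

201 μg/L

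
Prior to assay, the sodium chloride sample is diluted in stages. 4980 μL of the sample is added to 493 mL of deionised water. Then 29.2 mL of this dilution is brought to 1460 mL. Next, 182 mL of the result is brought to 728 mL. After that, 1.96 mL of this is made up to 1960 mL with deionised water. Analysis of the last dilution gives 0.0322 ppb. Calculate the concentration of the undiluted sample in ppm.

Overall dilution factor = 100.00 × 50 × 4 × 1000 = 2.00 × 10⁷.
Original = 0.0322 ppb × 2.00 × 10⁷ = 6.44 × 10⁵ ppb = 644 ppm.

644 ppm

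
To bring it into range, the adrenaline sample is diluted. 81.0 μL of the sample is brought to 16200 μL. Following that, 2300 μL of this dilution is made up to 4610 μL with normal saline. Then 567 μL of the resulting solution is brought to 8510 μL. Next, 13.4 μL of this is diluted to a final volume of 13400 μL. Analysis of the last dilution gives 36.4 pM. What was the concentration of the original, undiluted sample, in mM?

0.219 mM

Overall dilution factor = 200 × 2.004 × 15.01 × 1000 = 6.02 × 10⁶.
Original = 36.4 pM × 6.02 × 10⁶ = 2.19 × 10⁸ pM = 0.219 mM.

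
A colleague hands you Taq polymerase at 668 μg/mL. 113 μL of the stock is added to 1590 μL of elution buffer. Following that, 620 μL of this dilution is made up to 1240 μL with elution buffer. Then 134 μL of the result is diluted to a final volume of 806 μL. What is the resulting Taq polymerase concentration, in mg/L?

3.68 mg/L

Overall dilution factor = 15.07 × 2 × 6.015 = 181.
668 μg/mL / 181 = 3.68 μg/mL = 3.68 mg/L.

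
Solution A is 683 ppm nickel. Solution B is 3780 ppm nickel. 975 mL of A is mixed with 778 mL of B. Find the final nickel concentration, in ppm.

2060 ppm

C_mix = (C_A·V_A + C_B·V_B)/(V_A + V_B) = (683×975 + 3780×778) / 1753 = 2057 ppm.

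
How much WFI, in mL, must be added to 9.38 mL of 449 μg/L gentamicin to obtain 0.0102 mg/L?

404 mL

0.0102 mg/L = 10.2 μg/L.
V₂ = C₁V₁/C₂ = 449 × 9.38 / 10.2 = 413 mL.
Diluent to add = V₂ − V₁ = 413 − 9.38 = 404 mL.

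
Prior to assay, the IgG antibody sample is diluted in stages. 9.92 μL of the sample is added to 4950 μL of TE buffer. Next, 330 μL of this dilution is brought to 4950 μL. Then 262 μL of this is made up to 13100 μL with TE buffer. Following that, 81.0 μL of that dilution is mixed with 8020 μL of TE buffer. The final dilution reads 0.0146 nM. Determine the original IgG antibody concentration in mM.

0.548 mM

Overall dilution factor = 500.0 × 15 × 50 × 100.0 = 3.75 × 10⁷.
Original = 0.0146 nM × 3.75 × 10⁷ = 5.48 × 10⁵ nM = 0.548 mM.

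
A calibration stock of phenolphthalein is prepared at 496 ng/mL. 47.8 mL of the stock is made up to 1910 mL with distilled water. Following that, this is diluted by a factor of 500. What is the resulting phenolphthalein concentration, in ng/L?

Overall dilution factor = 39.96 × 500 = 2.00 × 10⁴.
496 ng/mL / 2.00 × 10⁴ = 0.0248 ng/mL = 24.8 ng/L.

24.8 ng/L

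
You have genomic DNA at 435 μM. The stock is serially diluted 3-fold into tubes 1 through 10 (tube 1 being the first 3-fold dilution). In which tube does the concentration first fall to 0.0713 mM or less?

Tube n has concentration 435 μM / 3ⁿ.
Need 3ⁿ ≥ 435 μM / 0.0713 mM = 6.10, so n ≥ 1.65.
First such tube: n = 2.

tube 2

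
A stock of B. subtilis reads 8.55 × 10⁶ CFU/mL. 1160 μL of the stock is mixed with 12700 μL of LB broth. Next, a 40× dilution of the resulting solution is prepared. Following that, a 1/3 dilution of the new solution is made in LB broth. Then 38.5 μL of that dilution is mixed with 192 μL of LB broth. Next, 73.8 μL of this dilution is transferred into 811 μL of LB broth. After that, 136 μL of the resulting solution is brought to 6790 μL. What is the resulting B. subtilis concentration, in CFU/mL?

Overall dilution factor = 11.95 × 40 × 3 × 5.987 × 11.99 × 49.93 = 5.14 × 10⁶.
8.55 × 10⁶ CFU/mL / 5.14 × 10⁶ = 1.66 CFU/mL.

1.66 CFU/mL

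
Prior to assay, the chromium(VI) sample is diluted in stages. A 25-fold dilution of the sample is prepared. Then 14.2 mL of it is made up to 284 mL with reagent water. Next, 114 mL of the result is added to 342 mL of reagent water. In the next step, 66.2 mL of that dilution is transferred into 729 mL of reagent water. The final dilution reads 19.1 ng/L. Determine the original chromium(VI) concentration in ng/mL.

459 ng/mL

Overall dilution factor = 25 × 20 × 4 × 12.01 = 2.40 × 10⁴.
Original = 19.1 ng/L × 2.40 × 10⁴ = 4.59 × 10⁵ ng/L = 459 ng/mL.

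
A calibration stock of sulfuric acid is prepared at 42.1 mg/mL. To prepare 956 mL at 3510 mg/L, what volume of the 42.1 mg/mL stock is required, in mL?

79.7 mL

3510 mg/L = 3.51 mg/mL.
V₁ = C₂V₂/C₁ = 3.51 × 956 / 42.1 = 79.7 mL.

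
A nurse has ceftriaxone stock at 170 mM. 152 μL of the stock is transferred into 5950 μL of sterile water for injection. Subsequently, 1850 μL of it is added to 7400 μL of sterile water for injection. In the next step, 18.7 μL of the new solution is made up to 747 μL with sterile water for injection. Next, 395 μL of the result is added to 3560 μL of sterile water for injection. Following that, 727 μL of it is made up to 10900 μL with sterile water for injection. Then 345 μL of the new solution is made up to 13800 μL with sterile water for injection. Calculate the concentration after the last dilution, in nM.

Overall dilution factor = 40.14 × 5 × 39.95 × 10.01 × 14.99 × 40 = 4.81 × 10⁷.
170 mM / 4.81 × 10⁷ = 3.53 × 10⁻⁶ mM = 3.53 nM.

3.53 nM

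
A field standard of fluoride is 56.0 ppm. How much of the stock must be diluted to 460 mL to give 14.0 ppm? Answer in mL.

V₁ = C₂V₂/C₁ = 14.0 × 460 / 56.0 = 115 mL.

115 mL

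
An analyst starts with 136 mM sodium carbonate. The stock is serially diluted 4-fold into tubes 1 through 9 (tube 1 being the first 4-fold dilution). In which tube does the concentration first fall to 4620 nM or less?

Tube n has concentration 136 mM / 4ⁿ.
Need 4ⁿ ≥ 136 mM / 4620 nM = 2.94 × 10⁴, so n ≥ 7.42.
First such tube: n = 8.

tube 8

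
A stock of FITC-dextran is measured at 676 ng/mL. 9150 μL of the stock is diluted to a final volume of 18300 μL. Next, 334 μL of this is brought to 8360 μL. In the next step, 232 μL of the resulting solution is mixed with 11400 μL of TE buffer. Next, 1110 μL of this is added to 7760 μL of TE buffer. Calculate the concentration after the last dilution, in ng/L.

Overall dilution factor = 2 × 25.03 × 50.14 × 7.991 = 2.01 × 10⁴.
676 ng/mL / 2.01 × 10⁴ = 0.0337 ng/mL = 33.7 ng/L.

33.7 ng/L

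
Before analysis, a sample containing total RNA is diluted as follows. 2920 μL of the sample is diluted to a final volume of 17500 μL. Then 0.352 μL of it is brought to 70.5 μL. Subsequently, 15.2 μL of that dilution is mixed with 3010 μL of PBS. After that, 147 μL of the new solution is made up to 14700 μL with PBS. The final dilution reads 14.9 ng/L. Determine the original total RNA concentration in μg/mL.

Overall dilution factor = 5.993 × 200.3 × 199.0 × 100 = 2.39 × 10⁷.
Original = 14.9 ng/L × 2.39 × 10⁷ = 3.56 × 10⁸ ng/L = 356 μg/mL.

356 μg/mL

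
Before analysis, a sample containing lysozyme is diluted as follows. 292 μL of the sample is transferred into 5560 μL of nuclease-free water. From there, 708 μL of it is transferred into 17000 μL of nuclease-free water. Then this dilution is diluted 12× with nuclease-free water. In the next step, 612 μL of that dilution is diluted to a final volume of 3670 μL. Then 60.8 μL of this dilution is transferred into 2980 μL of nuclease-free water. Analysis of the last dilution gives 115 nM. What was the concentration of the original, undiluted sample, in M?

Overall dilution factor = 20.04 × 25.01 × 12 × 5.997 × 50.01 = 1.80 × 10⁶.
Original = 115 nM × 1.80 × 10⁶ = 2.07 × 10⁸ nM = 0.207 M.

0.207 M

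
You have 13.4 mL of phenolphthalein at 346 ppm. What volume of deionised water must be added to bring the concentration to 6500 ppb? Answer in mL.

6500 ppb = 6.50 ppm.
V₂ = C₁V₁/C₂ = 346 × 13.4 / 6.50 = 713 mL.
Diluent to add = V₂ − V₁ = 713 − 13.4 = 700 mL.

700 mL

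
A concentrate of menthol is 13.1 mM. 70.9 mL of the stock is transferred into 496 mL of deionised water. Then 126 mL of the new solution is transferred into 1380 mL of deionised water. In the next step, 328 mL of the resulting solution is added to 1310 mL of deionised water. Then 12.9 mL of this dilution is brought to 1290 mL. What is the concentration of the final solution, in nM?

Overall dilution factor = 7.996 × 11.95 × 4.994 × 100 = 4.77 × 10⁴.
13.1 mM / 4.77 × 10⁴ = 2.74 × 10⁻⁴ mM = 274 nM.

274 nM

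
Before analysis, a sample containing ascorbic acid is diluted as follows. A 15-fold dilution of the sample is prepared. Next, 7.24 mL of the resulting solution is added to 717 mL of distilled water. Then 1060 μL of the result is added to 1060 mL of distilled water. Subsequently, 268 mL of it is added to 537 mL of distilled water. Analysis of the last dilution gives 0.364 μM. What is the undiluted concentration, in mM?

Overall dilution factor = 15 × 100.0 × 1001 × 3.004 = 4.51 × 10⁶.
Original = 0.364 μM × 4.51 × 10⁶ = 1.64 × 10⁶ μM = 1640 mM.

1640 mM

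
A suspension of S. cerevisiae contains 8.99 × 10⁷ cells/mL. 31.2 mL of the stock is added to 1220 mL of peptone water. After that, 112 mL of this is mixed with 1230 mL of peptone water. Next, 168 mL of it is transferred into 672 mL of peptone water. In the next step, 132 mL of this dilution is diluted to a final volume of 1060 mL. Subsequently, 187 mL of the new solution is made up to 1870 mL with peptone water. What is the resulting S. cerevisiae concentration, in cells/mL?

Overall dilution factor = 40.10 × 11.98 × 5 × 8.030 × 10 = 1.93 × 10⁵.
8.99 × 10⁷ cells/mL / 1.93 × 10⁵ = 466 cells/mL.

466 cells/mL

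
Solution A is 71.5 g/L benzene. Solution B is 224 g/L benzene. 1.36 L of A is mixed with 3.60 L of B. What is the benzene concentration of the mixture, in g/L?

182 g/L

C_mix = (C_A·V_A + C_B·V_B)/(V_A + V_B) = (71.5×1.36 + 224×3.60) / 4.960 = 182 g/L.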